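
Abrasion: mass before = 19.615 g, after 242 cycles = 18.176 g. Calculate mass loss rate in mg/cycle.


Mass loss = 19.615 - 18.176 = 1.439 g
Rate = 1.439 / 242 x 1000 = 5.946 mg/cycle


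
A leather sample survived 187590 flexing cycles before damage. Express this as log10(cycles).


log10(187590) = 5.27


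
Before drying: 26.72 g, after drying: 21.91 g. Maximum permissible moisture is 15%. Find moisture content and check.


MC = (26.72 - 21.91) / 26.72 x 100 = 18.0%
Maximum: 15%
Acceptable: No


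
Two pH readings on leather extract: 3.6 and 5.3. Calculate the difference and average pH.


Difference = |3.6 - 5.3| = 1.7
Average = (3.6 + 5.3) / 2 = 4.45


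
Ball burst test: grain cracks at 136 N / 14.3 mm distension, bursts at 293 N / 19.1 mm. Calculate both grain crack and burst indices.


Crack index = 136 / 14.3 = 9.5 N/mm
Burst index = 293 / 19.1 = 15.3 N/mm


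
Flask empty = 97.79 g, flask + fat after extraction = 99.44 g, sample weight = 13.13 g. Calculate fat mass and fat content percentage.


Fat mass = 99.44 - 97.79 = 1.65 g
Fat% = 1.65 / 13.13 x 100 = 12.6%


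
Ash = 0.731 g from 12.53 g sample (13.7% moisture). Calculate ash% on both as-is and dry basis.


As-is ash% = 0.731 / 12.53 x 100 = 5.83%
Dry mass = 12.53 x (100 - 13.7) / 100 = 10.81339 g
Dry-basis ash% = 0.731 / 10.81339 x 100 = 6.76%


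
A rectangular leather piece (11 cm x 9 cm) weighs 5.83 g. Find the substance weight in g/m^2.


588.9 g/m^2

Area = 11 x 9 = 99 cm^2
SW = 5.83 / 99 x 10000 = 588.9 g/m^2


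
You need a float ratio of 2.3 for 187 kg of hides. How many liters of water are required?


Water = hide weight x target ratio
Water = 187 x 2.3 = 430.1 L


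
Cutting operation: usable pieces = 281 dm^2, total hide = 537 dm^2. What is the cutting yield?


52.3%

Yield = usable / total x 100
Yield = 281 / 537 x 100 = 52.3%


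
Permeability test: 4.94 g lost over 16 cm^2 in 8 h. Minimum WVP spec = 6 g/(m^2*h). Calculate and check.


WVP = 4.94 / (16 x 8) x 10000 = 385.94 g/(m^2*h)
Minimum: 6 g/(m^2*h)
Meets spec: Yes


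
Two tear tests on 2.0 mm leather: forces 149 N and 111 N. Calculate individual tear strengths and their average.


Tear 1 = 149 / 2.0 = 74.5 N/mm
Tear 2 = 111 / 2.0 = 55.5 N/mm
Average = (74.5 + 55.5) / 2 = 65.0 N/mm


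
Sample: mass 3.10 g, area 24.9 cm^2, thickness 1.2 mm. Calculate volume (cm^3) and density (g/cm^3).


Thickness in cm = 1.2 / 10 = 0.12 cm
Volume = 24.9 x 0.12 = 2.988 cm^3
Density = 3.10 / 2.988 = 1.037 g/cm^3


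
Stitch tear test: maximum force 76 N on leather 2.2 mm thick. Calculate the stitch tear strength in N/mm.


34.5 N/mm

Stitch tear strength = force / thickness
STS = 76 / 2.2 = 34.5 N/mm


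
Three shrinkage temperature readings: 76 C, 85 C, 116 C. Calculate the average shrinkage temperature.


92.3 C

Average = (76 + 85 + 116) / 3
Average = 277 / 3 = 92.3 C


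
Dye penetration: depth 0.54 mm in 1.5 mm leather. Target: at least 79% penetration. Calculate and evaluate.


Penetration = 36.0%
Meets target: No

Penetration = 0.54 / 1.5 x 100 = 36.0%
Target: 79%
Meets target: No


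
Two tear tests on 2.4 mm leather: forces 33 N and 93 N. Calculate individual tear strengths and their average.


Tear 1 = 13.8 N/mm
Tear 2 = 38.8 N/mm
Average = 26.3 N/mm


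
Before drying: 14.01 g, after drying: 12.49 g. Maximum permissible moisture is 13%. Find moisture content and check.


MC = (14.01 - 12.49) / 14.01 x 100 = 10.8%
Maximum: 13%
Acceptable: Yes


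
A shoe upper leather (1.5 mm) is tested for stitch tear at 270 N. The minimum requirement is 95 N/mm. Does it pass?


STS = 180.0 N/mm
Passes: Yes


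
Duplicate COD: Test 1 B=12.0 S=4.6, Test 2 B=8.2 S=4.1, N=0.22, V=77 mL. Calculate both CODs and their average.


COD1 = 169.1 mg/L
COD2 = 93.7 mg/L
Average = 131.4 mg/L

COD1 = (12.0 - 4.6) x 0.22 x 8000 / 77 = 169.1 mg/L
COD2 = (8.2 - 4.1) x 0.22 x 8000 / 77 = 93.7 mg/L
Average = (169.1 + 93.7) / 2 = 131.4 mg/L


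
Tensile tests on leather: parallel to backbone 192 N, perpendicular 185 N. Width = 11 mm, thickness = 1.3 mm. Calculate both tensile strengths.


Parallel = 13.43 N/mm^2
Perpendicular = 12.94 N/mm^2


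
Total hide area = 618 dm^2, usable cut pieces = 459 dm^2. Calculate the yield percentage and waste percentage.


Yield = 74.3%
Waste = 25.7%

Yield = 459 / 618 x 100 = 74.3%
Waste = 618 - 459 = 159 dm^2
Waste% = 100 - 74.3 = 25.7%


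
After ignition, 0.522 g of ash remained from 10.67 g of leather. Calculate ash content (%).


4.89%


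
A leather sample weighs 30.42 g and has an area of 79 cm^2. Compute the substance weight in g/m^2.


Substance weight = mass / area x 10000
SW = 30.42 / 79 x 10000
SW = 3850.6 g/m^2


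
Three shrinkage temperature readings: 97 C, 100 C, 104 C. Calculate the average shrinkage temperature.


100.3 C


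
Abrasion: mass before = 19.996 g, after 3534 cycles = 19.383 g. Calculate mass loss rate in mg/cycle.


Mass loss = 19.996 - 19.383 = 0.613 g
Rate = 0.613 / 3534 x 1000 = 0.173 mg/cycle


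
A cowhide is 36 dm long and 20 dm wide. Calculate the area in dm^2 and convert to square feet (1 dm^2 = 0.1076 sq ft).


Area = 36 x 20 = 720 dm^2
Conversion: 720 x 0.1076 = 77.47 sq ft


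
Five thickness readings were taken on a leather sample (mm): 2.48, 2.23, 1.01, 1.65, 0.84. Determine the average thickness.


1.64 mm

Sum = 2.48 + 2.23 + 1.01 + 1.65 + 0.84 = 8.21
Average = 8.21 / 5 = 1.64 mm


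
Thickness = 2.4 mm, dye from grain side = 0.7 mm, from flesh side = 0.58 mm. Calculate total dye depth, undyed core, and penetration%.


Total dyed = 0.7 + 0.58 = 1.28 mm
Undyed core = 2.4 - 1.28 = 1.12 mm
Penetration = 1.28 / 2.4 x 100 = 53.3%


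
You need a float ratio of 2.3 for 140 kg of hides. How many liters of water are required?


322.0 L

Water = hide weight x target ratio
Water = 140 x 2.3 = 322.0 L


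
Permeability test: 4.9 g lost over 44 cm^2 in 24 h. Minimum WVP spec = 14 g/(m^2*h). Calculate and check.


WVP = 4.9 / (44 x 24) x 10000 = 46.40 g/(m^2*h)
Minimum: 14 g/(m^2*h)
Meets spec: Yes


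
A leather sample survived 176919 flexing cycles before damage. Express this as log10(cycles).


5.25

log10(176919) = 5.25


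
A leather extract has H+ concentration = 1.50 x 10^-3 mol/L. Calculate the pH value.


pH = -log10[H+]
pH = -log10(1.50 x 10^-3) = 2.82


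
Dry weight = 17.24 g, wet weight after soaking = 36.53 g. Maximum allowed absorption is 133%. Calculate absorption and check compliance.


WA = (36.53 - 17.24) / 17.24 x 100 = 111.9%
Maximum allowed: 133%
Compliant: Yes


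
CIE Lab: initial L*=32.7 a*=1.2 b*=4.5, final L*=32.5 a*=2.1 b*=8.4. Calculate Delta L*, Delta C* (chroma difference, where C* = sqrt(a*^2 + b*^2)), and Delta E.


Delta L* = 32.5 - 32.7 = -0.2
C1* = sqrt((1.2)^2 + (4.5)^2) = 4.657
C2* = sqrt((2.1)^2 + (8.4)^2) = 8.659
Delta C* = 8.659 - 4.657 = 4.00
Delta E = sqrt((-0.2)^2 + (0.9)^2 + (3.9)^2) = 4.01


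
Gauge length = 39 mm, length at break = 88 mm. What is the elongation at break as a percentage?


Extension = 88 - 39 = 49 mm
Elongation = 49 / 39 x 100 = 125.6%


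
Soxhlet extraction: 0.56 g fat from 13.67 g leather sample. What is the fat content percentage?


Fat content = 0.56 / 13.67 x 100
Fat = 4.1%


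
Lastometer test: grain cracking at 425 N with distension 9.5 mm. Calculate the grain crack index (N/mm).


44.7 N/mm

Grain crack index = force / distension
Index = 425 / 9.5 = 44.7 N/mm


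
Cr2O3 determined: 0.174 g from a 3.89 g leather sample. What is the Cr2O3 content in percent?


Cr2O3% = 0.174 / 3.89 x 100
Cr2O3% = 4.47%


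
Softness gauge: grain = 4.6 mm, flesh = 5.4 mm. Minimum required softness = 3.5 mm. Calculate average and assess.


Average softness = 5.00 mm
Meets requirement: Yes

Average = (4.6 + 5.4) / 2 = 5.00 mm
Minimum = 3.5 mm
Meets requirement: Yes


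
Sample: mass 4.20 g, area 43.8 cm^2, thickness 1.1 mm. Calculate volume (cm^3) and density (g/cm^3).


Thickness in cm = 1.1 / 10 = 0.11 cm
Volume = 43.8 x 0.11 = 4.818 cm^3
Density = 4.20 / 4.818 = 0.872 g/cm^3


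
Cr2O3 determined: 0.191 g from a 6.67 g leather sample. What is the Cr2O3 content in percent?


2.86%

Cr2O3% = 0.191 / 6.67 x 100
Cr2O3% = 2.86%


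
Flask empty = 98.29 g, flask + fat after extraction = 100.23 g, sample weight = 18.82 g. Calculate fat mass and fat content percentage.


Fat mass = 1.94 g
Fat content = 10.3%

Fat mass = 100.23 - 98.29 = 1.94 g
Fat% = 1.94 / 18.82 x 100 = 10.3%


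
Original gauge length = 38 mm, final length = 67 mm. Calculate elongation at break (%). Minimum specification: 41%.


Elongation = 76.3%
Meets spec: Yes

Extension = 67 - 38 = 29 mm
Elongation = 29 / 38 x 100 = 76.3%
Minimum required: 41%
Meets specification: Yes


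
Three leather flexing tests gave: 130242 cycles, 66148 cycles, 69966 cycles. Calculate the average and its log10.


Average = 88785 cycles
log10 = 4.95

Average = (130242 + 66148 + 69966) / 3 = 88785 cycles
log10(88785) = 4.95


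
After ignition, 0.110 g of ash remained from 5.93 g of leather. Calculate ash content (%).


Ash% = 0.110 / 5.93 x 100
Ash% = 1.85%


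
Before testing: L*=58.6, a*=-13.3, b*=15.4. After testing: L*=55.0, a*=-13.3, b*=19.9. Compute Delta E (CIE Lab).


Delta E = 5.76

dL = 55.0 - 58.6 = -3.6
da = -13.3 - (-13.3) = 0.0
db = 19.9 - 15.4 = 4.5
dE = sqrt((-3.6)^2 + (0.0)^2 + (4.5)^2) = 5.76


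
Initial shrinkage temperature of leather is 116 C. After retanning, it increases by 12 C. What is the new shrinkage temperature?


New Ts = 116 + 12 = 128 C


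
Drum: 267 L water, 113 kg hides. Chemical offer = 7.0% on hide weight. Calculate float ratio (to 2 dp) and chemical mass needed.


Float ratio = 267 / 113 = 2.36
Chemical = 113 x 7.0 / 100 = 7.91 kg


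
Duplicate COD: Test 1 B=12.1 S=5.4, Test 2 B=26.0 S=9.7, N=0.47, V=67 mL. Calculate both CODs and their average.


COD1 = 376.0 mg/L
COD2 = 914.7 mg/L
Average = 645.4 mg/L

COD1 = (12.1 - 5.4) x 0.47 x 8000 / 67 = 376.0 mg/L
COD2 = (26.0 - 9.7) x 0.47 x 8000 / 67 = 914.7 mg/L
Average = (376.0 + 914.7) / 2 = 645.4 mg/L


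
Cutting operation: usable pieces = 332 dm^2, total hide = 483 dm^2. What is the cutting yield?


Yield = usable / total x 100
Yield = 332 / 483 x 100 = 68.7%


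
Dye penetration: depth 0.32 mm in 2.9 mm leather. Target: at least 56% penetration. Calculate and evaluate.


Penetration = 0.32 / 2.9 x 100 = 11.0%
Target: 56%
Meets target: No


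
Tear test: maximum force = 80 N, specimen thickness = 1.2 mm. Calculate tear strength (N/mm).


Tear strength = force / thickness
Tear = 80 / 1.2 = 66.7 N/mm


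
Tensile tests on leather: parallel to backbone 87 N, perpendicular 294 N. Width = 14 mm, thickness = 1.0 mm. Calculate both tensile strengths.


Area = 14 x 1.0 = 14.0 mm^2
TS (parallel) = 87 / 14.0 = 6.21 N/mm^2
TS (perpendicular) = 294 / 14.0 = 21.00 N/mm^2


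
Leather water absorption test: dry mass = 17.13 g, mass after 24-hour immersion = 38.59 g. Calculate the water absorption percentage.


125.3%

Water absorbed = 38.59 - 17.13 = 21.46 g
WA% = 21.46 / 17.13 x 100 = 125.3%


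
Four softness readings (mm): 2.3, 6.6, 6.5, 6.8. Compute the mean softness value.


5.55 mm

Sum = 2.3 + 6.6 + 6.5 + 6.8
Mean = 22.2 / 4 = 5.55 mm


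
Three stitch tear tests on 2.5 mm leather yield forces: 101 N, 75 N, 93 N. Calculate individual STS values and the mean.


STS1 = 40.4 N/mm
STS2 = 30.0 N/mm
STS3 = 37.2 N/mm
Mean = 35.9 N/mm

STS1 = 101 / 2.5 = 40.4 N/mm
STS2 = 75 / 2.5 = 30.0 N/mm
STS3 = 93 / 2.5 = 37.2 N/mm
Mean = (40.4 + 30.0 + 37.2) / 3 = 35.9 N/mm


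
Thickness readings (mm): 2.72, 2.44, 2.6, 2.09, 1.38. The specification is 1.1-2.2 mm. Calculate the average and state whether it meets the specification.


Average = 2.25 mm
Within specification: No


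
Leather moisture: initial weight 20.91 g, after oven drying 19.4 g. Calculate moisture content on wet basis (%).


7.2%

Moisture = 20.91 - 19.4 = 1.51 g
MC = 1.51 / 20.91 x 100 = 7.2%


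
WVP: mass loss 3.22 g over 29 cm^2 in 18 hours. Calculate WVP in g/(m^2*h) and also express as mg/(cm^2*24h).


WVP = 3.22 / (29 x 18) x 10000 = 61.69 g/(m^2*h)
Mass loss in mg = 3.22 x 1000 = 3220 mg
Per cm^2 per 24h in mg: 3220 x 24 / (29 x 18) = 77280 / 522 = 148.05 mg/(cm^2*24h)


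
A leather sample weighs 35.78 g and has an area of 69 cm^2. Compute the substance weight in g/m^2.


Substance weight = mass / area x 10000
SW = 35.78 / 69 x 10000
SW = 5185.5 g/m^2


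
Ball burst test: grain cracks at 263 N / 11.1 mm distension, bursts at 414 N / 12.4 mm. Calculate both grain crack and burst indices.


Crack index = 263 / 11.1 = 23.7 N/mm
Burst index = 414 / 12.4 = 33.4 N/mm


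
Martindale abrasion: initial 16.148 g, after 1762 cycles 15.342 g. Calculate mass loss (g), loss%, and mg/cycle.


Loss = 16.148 - 15.342 = 0.806 g
Loss% = 0.806 / 16.148 x 100 = 4.99%
Rate = 0.806 / 1762 x 1000 = 0.457 mg/cycle


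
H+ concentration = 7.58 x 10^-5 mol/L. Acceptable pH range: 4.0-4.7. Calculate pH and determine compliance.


pH = -log10(7.58 x 10^-5) = 4.12
Range: 4.0 to 4.7
Compliant: Yes


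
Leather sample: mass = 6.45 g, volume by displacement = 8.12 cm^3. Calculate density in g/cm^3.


0.794 g/cm^3


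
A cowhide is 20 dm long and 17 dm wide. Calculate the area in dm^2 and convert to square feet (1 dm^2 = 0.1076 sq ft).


Area = 20 x 17 = 340 dm^2
Conversion: 340 x 0.1076 = 36.58 sq ft


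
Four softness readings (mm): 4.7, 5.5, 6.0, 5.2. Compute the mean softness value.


Sum = 4.7 + 5.5 + 6.0 + 5.2
Mean = 21.4 / 4 = 5.35 mm


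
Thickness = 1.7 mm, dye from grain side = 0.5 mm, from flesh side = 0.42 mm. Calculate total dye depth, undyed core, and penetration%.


Total dyed = 0.5 + 0.42 = 0.92 mm
Undyed core = 1.7 - 0.92 = 0.78 mm
Penetration = 0.92 / 1.7 x 100 = 54.1%


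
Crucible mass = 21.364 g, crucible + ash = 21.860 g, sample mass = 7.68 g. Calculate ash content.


Ash mass = 21.860 - 21.364 = 0.496 g
Ash% = 0.496 / 7.68 x 100 = 6.46%


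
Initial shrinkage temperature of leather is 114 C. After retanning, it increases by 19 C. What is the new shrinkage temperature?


New Ts = 114 + 19 = 133 C


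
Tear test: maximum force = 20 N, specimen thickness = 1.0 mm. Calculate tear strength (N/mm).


Tear strength = force / thickness
Tear = 20 / 1.0 = 20.0 N/mm


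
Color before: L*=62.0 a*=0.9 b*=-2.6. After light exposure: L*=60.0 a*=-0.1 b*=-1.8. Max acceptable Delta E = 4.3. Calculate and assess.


dL = -2.0, da = -1.0, db = 0.8
dE = sqrt((-2.0)^2 + (-1.0)^2 + (0.8)^2) = 2.37
Max = 4.3
Passes: Yes


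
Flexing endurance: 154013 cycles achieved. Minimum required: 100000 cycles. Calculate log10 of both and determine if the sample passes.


Achieved: log10 = 5.19
Required: log10 = 5.00
Passes: Yes


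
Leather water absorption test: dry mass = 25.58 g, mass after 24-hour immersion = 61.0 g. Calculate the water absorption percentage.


138.5%

Water absorbed = 61.0 - 25.58 = 35.42 g
WA% = 35.42 / 25.58 x 100 = 138.5%


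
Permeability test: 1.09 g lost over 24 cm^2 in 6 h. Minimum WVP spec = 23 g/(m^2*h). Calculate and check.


WVP = 1.09 / (24 x 6) x 10000 = 75.69 g/(m^2*h)
Minimum: 23 g/(m^2*h)
Meets spec: Yes


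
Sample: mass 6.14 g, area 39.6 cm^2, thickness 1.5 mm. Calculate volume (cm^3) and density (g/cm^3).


Thickness in cm = 1.5 / 10 = 0.15 cm
Volume = 39.6 x 0.15 = 5.940 cm^3
Density = 6.14 / 5.940 = 1.034 g/cm^3


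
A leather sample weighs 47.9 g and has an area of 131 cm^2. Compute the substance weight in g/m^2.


3656.5 g/m^2


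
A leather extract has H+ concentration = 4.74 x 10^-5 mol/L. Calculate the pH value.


pH = -log10[H+]
pH = -log10(4.74 x 10^-5) = 4.32


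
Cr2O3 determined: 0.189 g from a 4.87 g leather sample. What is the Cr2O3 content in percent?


Cr2O3% = 0.189 / 4.87 x 100
Cr2O3% = 3.88%


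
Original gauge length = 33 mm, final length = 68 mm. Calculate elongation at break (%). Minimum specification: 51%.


Extension = 68 - 33 = 35 mm
Elongation = 35 / 33 x 100 = 106.1%
Minimum required: 51%
Meets specification: Yes


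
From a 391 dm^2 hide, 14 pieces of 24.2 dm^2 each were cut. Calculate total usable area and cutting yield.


Total usable = 14 x 24.2 = 338.8 dm^2
Yield = 338.8 / 391 x 100 = 86.6%


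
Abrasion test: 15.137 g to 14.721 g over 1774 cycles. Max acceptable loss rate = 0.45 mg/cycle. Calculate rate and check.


Rate = 0.234 mg/cycle
Passes: Yes

Loss = 15.137 - 14.721 = 0.416 g
Rate = 0.416 g / 1774 cycles x 1000 = 0.234 mg/cycle
Max = 0.45 mg/cycle
Passes: Yes


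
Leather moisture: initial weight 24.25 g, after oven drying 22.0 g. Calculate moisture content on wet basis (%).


Moisture = 24.25 - 22.0 = 2.25 g
MC = 2.25 / 24.25 x 100 = 9.3%


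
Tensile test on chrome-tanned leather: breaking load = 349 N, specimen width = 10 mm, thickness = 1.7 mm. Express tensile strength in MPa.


20.53 MPa


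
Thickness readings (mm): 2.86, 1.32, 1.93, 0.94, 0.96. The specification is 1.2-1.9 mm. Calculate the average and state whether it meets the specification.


Average = 1.60 mm
Within specification: Yes

Sum = 8.01
Average = 8.01 / 5 = 1.60 mm
Specification range: 1.2 to 1.9 mm
Within spec: Yes


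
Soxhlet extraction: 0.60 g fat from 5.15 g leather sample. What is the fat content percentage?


Fat content = 0.60 / 5.15 x 100
Fat = 11.7%


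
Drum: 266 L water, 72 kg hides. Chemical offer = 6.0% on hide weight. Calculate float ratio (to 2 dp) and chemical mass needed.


Float ratio = 266 / 72 = 3.69
Chemical = 72 x 6.0 / 100 = 4.32 kg


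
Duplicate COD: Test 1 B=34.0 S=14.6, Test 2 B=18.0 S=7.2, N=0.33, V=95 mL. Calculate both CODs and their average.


COD1 = 539.1 mg/L
COD2 = 300.1 mg/L
Average = 419.6 mg/L

COD1 = (34.0 - 14.6) x 0.33 x 8000 / 95 = 539.1 mg/L
COD2 = (18.0 - 7.2) x 0.33 x 8000 / 95 = 300.1 mg/L
Average = (539.1 + 300.1) / 2 = 419.6 mg/L


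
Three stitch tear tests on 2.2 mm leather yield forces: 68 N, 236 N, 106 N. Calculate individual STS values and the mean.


STS1 = 68 / 2.2 = 30.9 N/mm
STS2 = 236 / 2.2 = 107.3 N/mm
STS3 = 106 / 2.2 = 48.2 N/mm
Mean = (30.9 + 107.3 + 48.2) / 3 = 62.1 N/mm


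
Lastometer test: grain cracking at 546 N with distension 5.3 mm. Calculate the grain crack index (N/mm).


Grain crack index = force / distension
Index = 546 / 5.3 = 103.0 N/mm


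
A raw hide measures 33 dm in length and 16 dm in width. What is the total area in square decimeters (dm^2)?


Area = length x width
Area = 33 x 16 = 528 dm^2


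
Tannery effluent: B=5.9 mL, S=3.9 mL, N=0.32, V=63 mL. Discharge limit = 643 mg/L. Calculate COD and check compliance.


COD = (5.9 - 3.9) x 0.32 x 8000 / 63 = 81.3 mg/L
Limit: 643 mg/L
Compliant: Yes


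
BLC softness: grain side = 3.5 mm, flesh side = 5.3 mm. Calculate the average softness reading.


Average = (3.5 + 5.3) / 2
Average = 4.40 mm


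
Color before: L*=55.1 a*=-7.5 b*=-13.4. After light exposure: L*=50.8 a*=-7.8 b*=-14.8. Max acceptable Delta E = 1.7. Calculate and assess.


Delta E = 4.53
Passes: No

dL = -4.3, da = -0.3, db = -1.4
dE = sqrt((-4.3)^2 + (-0.3)^2 + (-1.4)^2) = 4.53
Max = 1.7
Passes: No


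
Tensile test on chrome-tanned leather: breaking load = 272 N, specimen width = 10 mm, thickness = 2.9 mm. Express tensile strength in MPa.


Cross-section = 10 x 2.9 = 29.0 mm^2
TS = 272 / 29.0 = 9.38 MPa
(1 N/mm^2 = 1 MPa)


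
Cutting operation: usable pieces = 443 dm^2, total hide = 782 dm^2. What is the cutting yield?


56.6%

Yield = usable / total x 100
Yield = 443 / 782 x 100 = 56.6%


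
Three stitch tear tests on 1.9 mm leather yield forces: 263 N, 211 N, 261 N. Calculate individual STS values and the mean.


STS1 = 138.4 N/mm
STS2 = 111.1 N/mm
STS3 = 137.4 N/mm
Mean = 129.0 N/mm

STS1 = 263 / 1.9 = 138.4 N/mm
STS2 = 211 / 1.9 = 111.1 N/mm
STS3 = 261 / 1.9 = 137.4 N/mm
Mean = (138.4 + 111.1 + 137.4) / 3 = 129.0 N/mm


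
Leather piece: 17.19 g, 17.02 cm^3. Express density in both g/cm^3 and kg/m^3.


Density = 17.19 / 17.02 = 1.010 g/cm^3
Convert: 1.010 x 1000 = 1010 kg/m^3


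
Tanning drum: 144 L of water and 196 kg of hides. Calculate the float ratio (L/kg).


0.7


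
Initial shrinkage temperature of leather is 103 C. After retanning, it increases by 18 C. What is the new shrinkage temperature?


New Ts = 103 + 18 = 121 C


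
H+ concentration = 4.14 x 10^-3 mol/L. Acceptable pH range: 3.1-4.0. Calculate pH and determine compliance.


pH = -log10(4.14 x 10^-3) = 2.38
Range: 3.1 to 4.0
Compliant: No


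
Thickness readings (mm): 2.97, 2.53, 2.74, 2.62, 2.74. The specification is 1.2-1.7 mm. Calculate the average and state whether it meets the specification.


Sum = 13.60
Average = 13.60 / 5 = 2.72 mm
Specification range: 1.2 to 1.7 mm
Within spec: No


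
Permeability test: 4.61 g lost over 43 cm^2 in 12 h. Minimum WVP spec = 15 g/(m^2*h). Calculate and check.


WVP = 89.34 g/(m^2*h)
Meets specification: Yes


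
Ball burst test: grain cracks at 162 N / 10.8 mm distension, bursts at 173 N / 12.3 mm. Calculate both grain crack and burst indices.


Crack index = 15.0 N/mm
Burst index = 14.1 N/mm


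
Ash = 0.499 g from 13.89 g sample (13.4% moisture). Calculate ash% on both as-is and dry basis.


As-is ash = 3.59%
Dry-basis ash = 4.15%


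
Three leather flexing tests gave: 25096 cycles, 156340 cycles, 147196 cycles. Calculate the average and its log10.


Average = 109544 cycles
log10 = 5.04

Average = (25096 + 156340 + 147196) / 3 = 109544 cycles
log10(109544) = 5.04


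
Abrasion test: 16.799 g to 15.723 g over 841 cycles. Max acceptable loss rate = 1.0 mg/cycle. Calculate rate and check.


Rate = 1.279 mg/cycle
Passes: No

Loss = 16.799 - 15.723 = 1.076 g
Rate = 1.076 g / 841 cycles x 1000 = 1.279 mg/cycle
Max = 1.0 mg/cycle
Passes: No


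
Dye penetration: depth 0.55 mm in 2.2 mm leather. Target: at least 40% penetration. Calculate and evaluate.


Penetration = 0.55 / 2.2 x 100 = 25.0%
Target: 40%
Meets target: No


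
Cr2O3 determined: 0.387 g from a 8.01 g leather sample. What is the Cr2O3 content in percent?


4.83%

Cr2O3% = 0.387 / 8.01 x 100
Cr2O3% = 4.83%


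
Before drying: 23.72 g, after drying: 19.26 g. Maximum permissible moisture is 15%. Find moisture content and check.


MC = (23.72 - 19.26) / 23.72 x 100 = 18.8%
Maximum: 15%
Acceptable: No


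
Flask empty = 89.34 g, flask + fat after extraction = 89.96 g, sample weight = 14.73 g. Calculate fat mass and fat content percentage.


Fat mass = 0.62 g
Fat content = 4.2%


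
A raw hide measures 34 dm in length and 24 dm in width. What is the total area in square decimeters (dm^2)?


Area = length x width
Area = 34 x 24 = 816 dm^2


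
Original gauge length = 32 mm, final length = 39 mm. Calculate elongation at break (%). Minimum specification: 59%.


Extension = 39 - 32 = 7 mm
Elongation = 7 / 32 x 100 = 21.9%
Minimum required: 59%
Meets specification: No


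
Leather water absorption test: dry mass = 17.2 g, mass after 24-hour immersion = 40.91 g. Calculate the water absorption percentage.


137.8%

Water absorbed = 40.91 - 17.2 = 23.71 g
WA% = 23.71 / 17.2 x 100 = 137.8%


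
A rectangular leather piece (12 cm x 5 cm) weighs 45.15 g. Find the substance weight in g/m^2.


Area = 12 x 5 = 60 cm^2
SW = 45.15 / 60 x 10000 = 7525.0 g/m^2


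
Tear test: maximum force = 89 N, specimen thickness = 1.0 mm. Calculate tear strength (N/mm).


89.0 N/mm


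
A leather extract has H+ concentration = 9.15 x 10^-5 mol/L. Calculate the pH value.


pH = -log10[H+]
pH = -log10(9.15 x 10^-5) = 4.04


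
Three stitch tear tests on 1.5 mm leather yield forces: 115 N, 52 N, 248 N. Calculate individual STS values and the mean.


STS1 = 76.7 N/mm
STS2 = 34.7 N/mm
STS3 = 165.3 N/mm
Mean = 92.2 N/mm


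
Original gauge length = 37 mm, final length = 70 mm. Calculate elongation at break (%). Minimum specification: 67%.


Elongation = 89.2%
Meets spec: Yes

Extension = 70 - 37 = 33 mm
Elongation = 33 / 37 x 100 = 89.2%
Minimum required: 67%
Meets specification: Yes


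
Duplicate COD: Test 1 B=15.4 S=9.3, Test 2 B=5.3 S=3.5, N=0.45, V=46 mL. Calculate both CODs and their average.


COD1 = 477.4 mg/L
COD2 = 140.9 mg/L
Average = 309.2 mg/L


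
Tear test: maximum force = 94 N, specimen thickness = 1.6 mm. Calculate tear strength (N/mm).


58.8 N/mm

Tear strength = force / thickness
Tear = 94 / 1.6 = 58.8 N/mm


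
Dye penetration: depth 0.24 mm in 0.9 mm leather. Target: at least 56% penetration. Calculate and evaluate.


Penetration = 26.7%
Meets target: No

Penetration = 0.24 / 0.9 x 100 = 26.7%
Target: 56%
Meets target: No


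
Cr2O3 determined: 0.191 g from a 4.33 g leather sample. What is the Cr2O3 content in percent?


Cr2O3% = 0.191 / 4.33 x 100
Cr2O3% = 4.41%


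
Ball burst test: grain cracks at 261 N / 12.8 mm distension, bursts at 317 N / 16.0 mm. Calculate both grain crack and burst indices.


Crack index = 20.4 N/mm
Burst index = 19.8 N/mm

Crack index = 261 / 12.8 = 20.4 N/mm
Burst index = 317 / 16.0 = 19.8 N/mm


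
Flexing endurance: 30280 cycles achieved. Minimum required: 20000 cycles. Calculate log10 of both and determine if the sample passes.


Achieved: log10 = 4.48
Required: log10 = 4.30
Passes: Yes

log10(30280) = 4.48
log10(20000) = 4.30
Passes: Yes


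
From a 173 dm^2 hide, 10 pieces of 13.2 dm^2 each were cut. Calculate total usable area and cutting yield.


Usable area = 132.0 dm^2
Yield = 76.3%


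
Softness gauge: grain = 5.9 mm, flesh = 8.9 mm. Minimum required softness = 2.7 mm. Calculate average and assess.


Average = (5.9 + 8.9) / 2 = 7.40 mm
Minimum = 2.7 mm
Meets requirement: Yes


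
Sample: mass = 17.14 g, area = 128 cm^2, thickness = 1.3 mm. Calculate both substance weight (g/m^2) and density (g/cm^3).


SW = 17.14 / 128 x 10000 = 1339.1 g/m^2
Volume = 128 x 1.3 / 10 = 16.64 cm^3
Density = 17.14 / 16.64 = 1.030 g/cm^3


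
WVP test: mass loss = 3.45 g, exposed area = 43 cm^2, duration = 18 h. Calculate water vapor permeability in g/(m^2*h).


WVP = mass_loss / (area x time) x 10000
WVP = 3.45 / (43 x 18) x 10000
WVP = 3.45 / 774 x 10000 = 44.57 g/(m^2*h)


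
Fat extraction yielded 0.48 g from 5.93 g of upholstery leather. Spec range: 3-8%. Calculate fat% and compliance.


Fat content = 8.1%
Compliant: No


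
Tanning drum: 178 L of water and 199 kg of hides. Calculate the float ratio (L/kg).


0.9


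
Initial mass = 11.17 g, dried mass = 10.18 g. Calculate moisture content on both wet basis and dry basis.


Moisture lost = 11.17 - 10.18 = 0.99 g
Wet basis MC = 0.99 / 11.17 x 100 = 8.9%
Dry basis MC = 0.99 / 10.18 x 100 = 9.7%


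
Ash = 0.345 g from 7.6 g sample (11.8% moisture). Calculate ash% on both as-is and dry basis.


As-is ash = 4.54%
Dry-basis ash = 5.15%

As-is ash% = 0.345 / 7.6 x 100 = 4.54%
Dry mass = 7.6 x (100 - 11.8) / 100 = 6.7032 g
Dry-basis ash% = 0.345 / 6.7032 x 100 = 5.15%


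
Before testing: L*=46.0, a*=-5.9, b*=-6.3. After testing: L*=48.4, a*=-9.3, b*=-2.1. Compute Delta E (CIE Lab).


dL = 48.4 - 46.0 = 2.4
da = -9.3 - (-5.9) = -3.4
db = -2.1 - (-6.3) = 4.2
dE = sqrt((2.4)^2 + (-3.4)^2 + (4.2)^2) = 5.91


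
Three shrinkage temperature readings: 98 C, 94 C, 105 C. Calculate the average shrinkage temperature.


99.0 C

Average = (98 + 94 + 105) / 3
Average = 297 / 3 = 99.0 C


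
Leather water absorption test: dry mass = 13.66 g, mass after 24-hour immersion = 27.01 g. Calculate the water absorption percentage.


97.7%

Water absorbed = 27.01 - 13.66 = 13.35 g
WA% = 13.35 / 13.66 x 100 = 97.7%


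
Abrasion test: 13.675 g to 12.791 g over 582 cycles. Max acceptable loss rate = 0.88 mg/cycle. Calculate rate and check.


Rate = 1.519 mg/cycle
Passes: No


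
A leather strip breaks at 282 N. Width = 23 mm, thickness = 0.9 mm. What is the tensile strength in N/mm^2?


13.62 N/mm^2


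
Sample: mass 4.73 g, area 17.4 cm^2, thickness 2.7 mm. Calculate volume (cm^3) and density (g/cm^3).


Volume = 4.698 cm^3
Density = 1.007 g/cm^3

Thickness in cm = 2.7 / 10 = 0.27 cm
Volume = 17.4 x 0.27 = 4.698 cm^3
Density = 4.73 / 4.698 = 1.007 g/cm^3


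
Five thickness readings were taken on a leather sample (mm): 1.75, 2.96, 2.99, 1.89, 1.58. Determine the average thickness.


Sum = 1.75 + 2.96 + 2.99 + 1.89 + 1.58 = 11.17
Average = 11.17 / 5 = 2.23 mm


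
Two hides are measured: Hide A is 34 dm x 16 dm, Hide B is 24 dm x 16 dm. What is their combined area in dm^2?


Hide A area = 34 x 16 = 544 dm^2
Hide B area = 24 x 16 = 384 dm^2
Total = 544 + 384 = 928 dm^2


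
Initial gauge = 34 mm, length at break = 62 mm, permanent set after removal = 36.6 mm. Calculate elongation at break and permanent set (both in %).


Elongation at break = (62 - 34) / 34 x 100 = 82.4%
Permanent set = (36.6 - 34) / 34 x 100 = 7.6%


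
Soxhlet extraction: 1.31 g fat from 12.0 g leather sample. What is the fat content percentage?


Fat content = 1.31 / 12.0 x 100
Fat = 10.9%


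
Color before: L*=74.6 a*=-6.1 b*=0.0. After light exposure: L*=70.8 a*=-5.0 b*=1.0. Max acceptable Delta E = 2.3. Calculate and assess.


dL = -3.8, da = 1.1, db = 1.0
dE = sqrt((-3.8)^2 + (1.1)^2 + (1.0)^2) = 4.08
Max = 2.3
Passes: No


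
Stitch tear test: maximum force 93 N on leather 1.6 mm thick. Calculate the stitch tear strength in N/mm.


Stitch tear strength = force / thickness
STS = 93 / 1.6 = 58.1 N/mm


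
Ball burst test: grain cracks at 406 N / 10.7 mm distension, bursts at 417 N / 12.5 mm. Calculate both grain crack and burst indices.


Crack index = 37.9 N/mm
Burst index = 33.4 N/mm

Crack index = 406 / 10.7 = 37.9 N/mm
Burst index = 417 / 12.5 = 33.4 N/mm


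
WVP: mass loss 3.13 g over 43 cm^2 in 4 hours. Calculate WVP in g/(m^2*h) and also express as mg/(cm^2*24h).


WVP = 3.13 / (43 x 4) x 10000 = 181.98 g/(m^2*h)
Mass loss in mg = 3.13 x 1000 = 3130 mg
Per cm^2 per 24h in mg: 3130 x 24 / (43 x 4) = 75120 / 172 = 436.74 mg/(cm^2*24h)


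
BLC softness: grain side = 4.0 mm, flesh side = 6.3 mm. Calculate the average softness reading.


5.15 mm

Average = (4.0 + 6.3) / 2
Average = 5.15 mm


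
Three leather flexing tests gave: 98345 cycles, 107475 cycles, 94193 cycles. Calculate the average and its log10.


Average = 100004 cycles
log10 = 5.00

Average = (98345 + 107475 + 94193) / 3 = 100004 cycles
log10(100004) = 5.00


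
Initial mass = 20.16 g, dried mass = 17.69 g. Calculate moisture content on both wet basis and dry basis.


Moisture lost = 20.16 - 17.69 = 2.47 g
Wet basis MC = 2.47 / 20.16 x 100 = 12.3%
Dry basis MC = 2.47 / 17.69 x 100 = 14.0%


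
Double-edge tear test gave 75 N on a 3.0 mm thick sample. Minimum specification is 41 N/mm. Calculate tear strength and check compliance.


Tear strength = 25.0 N/mm
Compliant: No


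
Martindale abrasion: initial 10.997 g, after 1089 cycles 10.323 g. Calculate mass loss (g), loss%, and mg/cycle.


Loss = 10.997 - 10.323 = 0.674 g
Loss% = 0.674 / 10.997 x 100 = 6.13%
Rate = 0.674 / 1089 x 1000 = 0.619 mg/cycle


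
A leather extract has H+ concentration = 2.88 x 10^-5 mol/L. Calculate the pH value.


pH = -log10[H+]
pH = -log10(2.88 x 10^-5) = 4.54


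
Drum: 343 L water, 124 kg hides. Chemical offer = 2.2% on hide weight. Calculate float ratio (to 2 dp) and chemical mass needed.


Float ratio = 2.77
Chemical needed = 2.728 kg

Float ratio = 343 / 124 = 2.77
Chemical = 124 x 2.2 / 100 = 2.728 kg


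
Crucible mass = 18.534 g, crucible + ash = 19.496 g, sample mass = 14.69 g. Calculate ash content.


Ash mass = 19.496 - 18.534 = 0.962 g
Ash% = 0.962 / 14.69 x 100 = 6.55%


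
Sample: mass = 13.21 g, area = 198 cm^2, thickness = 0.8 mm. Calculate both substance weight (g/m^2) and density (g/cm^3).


Substance weight = 667.2 g/m^2
Density = 0.834 g/cm^3

SW = 13.21 / 198 x 10000 = 667.2 g/m^2
Volume = 198 x 0.8 / 10 = 15.84 cm^3
Density = 13.21 / 15.84 = 0.834 g/cm^3


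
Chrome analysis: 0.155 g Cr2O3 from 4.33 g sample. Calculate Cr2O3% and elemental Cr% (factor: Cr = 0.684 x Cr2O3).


Cr2O3 = 3.58%
Cr = 2.45%

Cr2O3% = 0.155 / 4.33 x 100 = 3.58%
Cr% = 3.58 x 0.684 = 2.45%


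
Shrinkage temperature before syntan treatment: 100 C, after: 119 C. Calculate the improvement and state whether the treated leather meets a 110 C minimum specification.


Improvement = 119 - 100 = 19 C
Spec check: 119 C >= 110 C? Yes


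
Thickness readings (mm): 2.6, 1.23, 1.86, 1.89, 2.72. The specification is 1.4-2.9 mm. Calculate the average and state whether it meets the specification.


Sum = 10.30
Average = 10.30 / 5 = 2.06 mm
Specification range: 1.4 to 2.9 mm
Within spec: Yes


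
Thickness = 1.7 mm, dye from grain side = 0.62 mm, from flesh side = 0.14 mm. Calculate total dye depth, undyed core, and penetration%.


Total dyed = 0.76 mm
Undyed core = 0.94 mm
Penetration = 44.7%

Total dyed = 0.62 + 0.14 = 0.76 mm
Undyed core = 1.7 - 0.76 = 0.94 mm
Penetration = 0.76 / 1.7 x 100 = 44.7%


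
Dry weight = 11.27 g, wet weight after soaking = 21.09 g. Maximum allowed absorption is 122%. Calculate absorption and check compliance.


Absorption = 87.1%
Compliant: Yes

WA = (21.09 - 11.27) / 11.27 x 100 = 87.1%
Maximum allowed: 122%
Compliant: Yes


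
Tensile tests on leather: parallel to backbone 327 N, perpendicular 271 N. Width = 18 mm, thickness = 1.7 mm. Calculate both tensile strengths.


Area = 18 x 1.7 = 30.6 mm^2
TS (parallel) = 327 / 30.6 = 10.69 N/mm^2
TS (perpendicular) = 271 / 30.6 = 8.86 N/mm^2


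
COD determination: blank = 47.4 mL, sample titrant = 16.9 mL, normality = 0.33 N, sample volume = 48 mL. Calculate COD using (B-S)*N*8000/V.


1677.5 mg/L

COD = (47.4 - 16.9) x 0.33 x 8000 / 48
COD = 30.5 x 0.33 x 8000 / 48
COD = 1677.5 mg/L


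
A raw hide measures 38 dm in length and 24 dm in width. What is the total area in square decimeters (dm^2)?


Area = length x width
Area = 38 x 24 = 912 dm^2


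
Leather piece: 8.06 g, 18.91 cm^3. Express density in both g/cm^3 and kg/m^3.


Density = 8.06 / 18.91 = 0.426 g/cm^3
Convert: 0.426 x 1000 = 426 kg/m^3


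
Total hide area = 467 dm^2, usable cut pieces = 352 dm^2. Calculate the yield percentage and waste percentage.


Yield = 352 / 467 x 100 = 75.4%
Waste = 467 - 352 = 115 dm^2
Waste% = 100 - 75.4 = 24.6%


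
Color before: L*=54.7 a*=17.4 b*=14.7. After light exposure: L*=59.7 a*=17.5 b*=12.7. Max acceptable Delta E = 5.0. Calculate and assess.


dL = 5.0, da = 0.1, db = -2.0
dE = sqrt((5.0)^2 + (0.1)^2 + (-2.0)^2) = 5.39
Max = 5.0
Passes: No


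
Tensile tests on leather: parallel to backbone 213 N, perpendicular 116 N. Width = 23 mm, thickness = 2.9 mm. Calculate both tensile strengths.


Area = 23 x 2.9 = 66.7 mm^2
TS (parallel) = 213 / 66.7 = 3.19 N/mm^2
TS (perpendicular) = 116 / 66.7 = 1.74 N/mm^2


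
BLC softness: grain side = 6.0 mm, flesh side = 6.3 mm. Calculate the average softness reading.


6.15 mm


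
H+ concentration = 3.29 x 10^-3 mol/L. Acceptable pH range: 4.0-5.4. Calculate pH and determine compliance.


pH = 2.48
Compliant: No

pH = -log10(3.29 x 10^-3) = 2.48
Range: 4.0 to 5.4
Compliant: No


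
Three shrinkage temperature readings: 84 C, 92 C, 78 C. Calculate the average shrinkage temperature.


Average = (84 + 92 + 78) / 3
Average = 254 / 3 = 84.7 C


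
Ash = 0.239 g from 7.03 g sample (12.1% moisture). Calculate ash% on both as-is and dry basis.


As-is ash = 3.40%
Dry-basis ash = 3.87%


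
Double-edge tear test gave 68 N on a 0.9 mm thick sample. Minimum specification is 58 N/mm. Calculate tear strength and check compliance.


Tear strength = 68 / 0.9 = 75.6 N/mm
Required minimum = 58 N/mm
Compliant: Yes


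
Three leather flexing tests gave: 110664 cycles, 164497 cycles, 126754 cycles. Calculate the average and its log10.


Average = (110664 + 164497 + 126754) / 3 = 133972 cycles
log10(133972) = 5.13


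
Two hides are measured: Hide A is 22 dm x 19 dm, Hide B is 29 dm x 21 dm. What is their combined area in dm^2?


1027 dm^2

Hide A area = 22 x 19 = 418 dm^2
Hide B area = 29 x 21 = 609 dm^2
Total = 418 + 609 = 1027 dm^2


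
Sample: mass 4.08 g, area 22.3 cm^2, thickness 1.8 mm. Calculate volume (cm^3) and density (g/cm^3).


Thickness in cm = 1.8 / 10 = 0.18 cm
Volume = 22.3 x 0.18 = 4.014 cm^3
Density = 4.08 / 4.014 = 1.016 g/cm^3


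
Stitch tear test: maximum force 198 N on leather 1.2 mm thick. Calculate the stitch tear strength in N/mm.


165.0 N/mm

Stitch tear strength = force / thickness
STS = 198 / 1.2 = 165.0 N/mm


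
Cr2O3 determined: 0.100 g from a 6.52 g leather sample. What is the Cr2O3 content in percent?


Cr2O3% = 0.100 / 6.52 x 100
Cr2O3% = 1.53%


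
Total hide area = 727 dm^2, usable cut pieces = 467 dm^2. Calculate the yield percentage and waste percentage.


Yield = 64.2%
Waste = 35.8%

Yield = 467 / 727 x 100 = 64.2%
Waste = 727 - 467 = 260 dm^2
Waste% = 100 - 64.2 = 35.8%


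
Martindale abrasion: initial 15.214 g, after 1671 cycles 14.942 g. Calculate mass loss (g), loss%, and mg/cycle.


Loss = 15.214 - 14.942 = 0.272 g
Loss% = 0.272 / 15.214 x 100 = 1.79%
Rate = 0.272 / 1671 x 1000 = 0.163 mg/cycle


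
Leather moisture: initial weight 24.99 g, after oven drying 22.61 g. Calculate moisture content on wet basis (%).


Moisture = 24.99 - 22.61 = 2.38 g
MC = 2.38 / 24.99 x 100 = 9.5%


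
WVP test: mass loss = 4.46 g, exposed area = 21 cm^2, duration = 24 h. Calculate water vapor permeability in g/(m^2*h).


88.49 g/(m^2*h)

WVP = mass_loss / (area x time) x 10000
WVP = 4.46 / (21 x 24) x 10000
WVP = 4.46 / 504 x 10000 = 88.49 g/(m^2*h)


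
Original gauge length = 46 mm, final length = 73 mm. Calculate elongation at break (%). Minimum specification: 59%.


Extension = 73 - 46 = 27 mm
Elongation = 27 / 46 x 100 = 58.7%
Minimum required: 59%
Meets specification: No


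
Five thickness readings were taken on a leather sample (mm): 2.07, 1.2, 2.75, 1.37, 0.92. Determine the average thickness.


Sum = 2.07 + 1.2 + 2.75 + 1.37 + 0.92 = 8.31
Average = 8.31 / 5 = 1.66 mm


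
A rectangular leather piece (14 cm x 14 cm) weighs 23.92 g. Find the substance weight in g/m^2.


1220.4 g/m^2

Area = 14 x 14 = 196 cm^2
SW = 23.92 / 196 x 10000 = 1220.4 g/m^2


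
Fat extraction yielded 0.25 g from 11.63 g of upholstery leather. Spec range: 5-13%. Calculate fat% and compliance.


Fat content = 2.1%
Compliant: No


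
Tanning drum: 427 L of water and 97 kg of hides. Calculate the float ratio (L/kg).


Float ratio = water / hide weight
Ratio = 427 / 97 = 4.4


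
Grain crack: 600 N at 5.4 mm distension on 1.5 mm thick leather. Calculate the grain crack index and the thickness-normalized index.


Crack index = 600 / 5.4 = 111.1 N/mm
Normalized = 111.1 / 1.5 = 74.1 N/mm per mm


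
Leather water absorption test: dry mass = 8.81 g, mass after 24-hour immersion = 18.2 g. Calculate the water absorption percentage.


106.6%

Water absorbed = 18.2 - 8.81 = 9.39 g
WA% = 9.39 / 8.81 x 100 = 106.6%


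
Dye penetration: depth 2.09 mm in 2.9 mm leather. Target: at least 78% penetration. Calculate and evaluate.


Penetration = 72.1%
Meets target: No

Penetration = 2.09 / 2.9 x 100 = 72.1%
Target: 78%
Meets target: No
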